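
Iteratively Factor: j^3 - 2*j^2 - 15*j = (j - 5)*(j^2 + 3*j) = j*(j - 5)*(j + 3)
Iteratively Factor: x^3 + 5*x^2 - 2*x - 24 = (x + 3)*(x^2 + 2*x - 8) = (x - 2)*(x + 3)*(x + 4)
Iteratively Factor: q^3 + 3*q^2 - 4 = (q - 1)*(q^2 + 4*q + 4) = (q - 1)*(q + 2)*(q + 2)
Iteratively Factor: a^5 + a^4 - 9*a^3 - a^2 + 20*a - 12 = (a + 2)*(a^4 - a^3 - 7*a^2 + 13*a - 6) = (a - 2)*(a + 2)*(a^3 + a^2 - 5*a + 3) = (a - 2)*(a - 1)*(a + 2)*(a^2 + 2*a - 3) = (a - 2)*(a - 1)^2*(a + 2)*(a + 3)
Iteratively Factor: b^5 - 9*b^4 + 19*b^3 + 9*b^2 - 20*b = (b - 1)*(b^4 - 8*b^3 + 11*b^2 + 20*b) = (b - 4)*(b - 1)*(b^3 - 4*b^2 - 5*b) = (b - 5)*(b - 4)*(b - 1)*(b^2 + b) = (b - 5)*(b - 4)*(b - 1)*(b + 1)*(b)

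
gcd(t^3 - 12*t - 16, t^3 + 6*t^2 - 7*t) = 1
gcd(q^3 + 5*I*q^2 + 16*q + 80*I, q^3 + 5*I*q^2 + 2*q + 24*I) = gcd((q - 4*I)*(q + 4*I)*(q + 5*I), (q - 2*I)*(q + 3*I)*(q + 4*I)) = q + 4*I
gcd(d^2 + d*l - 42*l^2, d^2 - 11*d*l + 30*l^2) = d - 6*l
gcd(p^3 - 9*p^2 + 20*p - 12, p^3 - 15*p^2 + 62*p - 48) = p^2 - 7*p + 6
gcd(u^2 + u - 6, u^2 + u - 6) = u^2 + u - 6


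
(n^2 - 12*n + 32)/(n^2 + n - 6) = (n^2 - 12*n + 32)/(n^2 + n - 6)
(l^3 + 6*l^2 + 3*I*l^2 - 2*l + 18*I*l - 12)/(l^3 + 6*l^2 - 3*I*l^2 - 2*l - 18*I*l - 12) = (l^2 + 3*I*l - 2)/(l^2 - 3*I*l - 2)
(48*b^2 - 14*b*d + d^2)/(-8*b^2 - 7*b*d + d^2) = (-6*b + d)/(b + d)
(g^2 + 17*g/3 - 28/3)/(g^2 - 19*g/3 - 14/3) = (-3*g^2 - 17*g + 28)/(-3*g^2 + 19*g + 14)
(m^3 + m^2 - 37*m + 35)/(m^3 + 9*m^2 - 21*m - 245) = (m - 1)/(m + 7)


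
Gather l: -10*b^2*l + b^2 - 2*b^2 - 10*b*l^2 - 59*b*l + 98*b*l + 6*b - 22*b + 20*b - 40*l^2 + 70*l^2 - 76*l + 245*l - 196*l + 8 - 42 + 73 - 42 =-b^2 + 4*b + l^2*(30 - 10*b) + l*(-10*b^2 + 39*b - 27) - 3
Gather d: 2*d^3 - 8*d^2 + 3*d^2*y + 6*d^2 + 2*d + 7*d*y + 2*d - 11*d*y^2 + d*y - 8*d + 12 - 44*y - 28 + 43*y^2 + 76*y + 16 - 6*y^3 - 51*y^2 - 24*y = 2*d^3 + d^2*(3*y - 2) + d*(-11*y^2 + 8*y - 4) - 6*y^3 - 8*y^2 + 8*y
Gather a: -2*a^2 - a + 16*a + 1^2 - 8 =-2*a^2 + 15*a - 7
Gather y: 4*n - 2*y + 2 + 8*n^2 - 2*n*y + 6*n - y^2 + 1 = 8*n^2 + 10*n - y^2 + y*(-2*n - 2) + 3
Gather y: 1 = 1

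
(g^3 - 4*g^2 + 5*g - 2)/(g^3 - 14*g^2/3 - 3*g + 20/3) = 3*(g^2 - 3*g + 2)/(3*g^2 - 11*g - 20)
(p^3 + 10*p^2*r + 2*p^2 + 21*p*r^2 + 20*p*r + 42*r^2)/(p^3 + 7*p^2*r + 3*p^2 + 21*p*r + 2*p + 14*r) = (p + 3*r)/(p + 1)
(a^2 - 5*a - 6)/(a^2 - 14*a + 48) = (a + 1)/(a - 8)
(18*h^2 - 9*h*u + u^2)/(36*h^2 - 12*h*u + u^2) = (-3*h + u)/(-6*h + u)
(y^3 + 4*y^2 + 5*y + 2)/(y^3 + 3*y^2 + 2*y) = (y + 1)/y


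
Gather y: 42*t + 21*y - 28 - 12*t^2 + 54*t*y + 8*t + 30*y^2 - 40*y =-12*t^2 + 50*t + 30*y^2 + y*(54*t - 19) - 28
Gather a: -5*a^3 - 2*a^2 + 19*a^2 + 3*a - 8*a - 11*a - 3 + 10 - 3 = -5*a^3 + 17*a^2 - 16*a + 4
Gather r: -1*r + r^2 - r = r^2 - 2*r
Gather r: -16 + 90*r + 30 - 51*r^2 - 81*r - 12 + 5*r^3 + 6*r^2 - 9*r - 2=5*r^3 - 45*r^2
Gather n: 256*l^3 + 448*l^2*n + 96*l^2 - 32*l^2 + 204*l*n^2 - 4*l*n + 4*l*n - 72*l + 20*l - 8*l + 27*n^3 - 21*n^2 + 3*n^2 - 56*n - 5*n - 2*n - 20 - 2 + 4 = 256*l^3 + 64*l^2 - 60*l + 27*n^3 + n^2*(204*l - 18) + n*(448*l^2 - 63) - 18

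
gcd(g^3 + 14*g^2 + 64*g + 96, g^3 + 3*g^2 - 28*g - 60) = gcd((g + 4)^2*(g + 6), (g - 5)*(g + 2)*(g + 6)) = g + 6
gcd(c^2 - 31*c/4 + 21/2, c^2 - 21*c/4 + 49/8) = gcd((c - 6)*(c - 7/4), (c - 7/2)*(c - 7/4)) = c - 7/4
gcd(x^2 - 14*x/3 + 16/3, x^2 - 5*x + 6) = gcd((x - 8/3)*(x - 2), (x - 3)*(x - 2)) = x - 2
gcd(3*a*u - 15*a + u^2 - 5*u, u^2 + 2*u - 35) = u - 5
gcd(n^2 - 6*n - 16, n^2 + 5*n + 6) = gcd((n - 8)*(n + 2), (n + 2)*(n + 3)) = n + 2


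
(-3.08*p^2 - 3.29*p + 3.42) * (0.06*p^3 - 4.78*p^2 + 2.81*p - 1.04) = -0.1848*p^5 + 14.525*p^4 + 7.2766*p^3 - 22.3893*p^2 + 13.0318*p - 3.5568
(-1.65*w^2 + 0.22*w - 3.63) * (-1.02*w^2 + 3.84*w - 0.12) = 1.683*w^4 - 6.5604*w^3 + 4.7454*w^2 - 13.9656*w + 0.4356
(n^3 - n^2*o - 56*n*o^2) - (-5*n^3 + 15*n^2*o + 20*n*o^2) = 6*n^3 - 16*n^2*o - 76*n*o^2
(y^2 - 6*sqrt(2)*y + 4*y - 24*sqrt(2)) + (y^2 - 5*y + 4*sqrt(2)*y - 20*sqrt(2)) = 2*y^2 - 2*sqrt(2)*y - y - 44*sqrt(2)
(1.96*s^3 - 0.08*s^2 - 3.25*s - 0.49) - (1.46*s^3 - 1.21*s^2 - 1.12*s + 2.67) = 0.5*s^3 + 1.13*s^2 - 2.13*s - 3.16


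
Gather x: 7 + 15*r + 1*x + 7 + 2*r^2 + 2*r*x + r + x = 2*r^2 + 16*r + x*(2*r + 2) + 14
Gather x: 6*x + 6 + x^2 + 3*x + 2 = x^2 + 9*x + 8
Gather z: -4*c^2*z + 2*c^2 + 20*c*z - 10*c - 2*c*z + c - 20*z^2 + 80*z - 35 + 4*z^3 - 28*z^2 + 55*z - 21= 2*c^2 - 9*c + 4*z^3 - 48*z^2 + z*(-4*c^2 + 18*c + 135) - 56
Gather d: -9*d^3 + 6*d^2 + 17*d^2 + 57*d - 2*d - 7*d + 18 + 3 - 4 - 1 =-9*d^3 + 23*d^2 + 48*d + 16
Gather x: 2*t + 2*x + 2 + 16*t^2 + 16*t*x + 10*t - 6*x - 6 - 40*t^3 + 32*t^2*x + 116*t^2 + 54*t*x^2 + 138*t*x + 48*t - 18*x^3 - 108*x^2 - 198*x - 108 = -40*t^3 + 132*t^2 + 60*t - 18*x^3 + x^2*(54*t - 108) + x*(32*t^2 + 154*t - 202) - 112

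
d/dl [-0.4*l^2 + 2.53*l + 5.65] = 2.53 - 0.8*l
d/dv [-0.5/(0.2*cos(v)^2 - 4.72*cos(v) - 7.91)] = (2.36 - 0.2*cos(v))*sin(v)/(-0.2*cos(v)^2 + 4.72*cos(v) + 7.91)^2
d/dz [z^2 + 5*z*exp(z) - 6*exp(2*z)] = 5*z*exp(z) + 2*z - 12*exp(2*z) + 5*exp(z)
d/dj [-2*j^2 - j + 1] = -4*j - 1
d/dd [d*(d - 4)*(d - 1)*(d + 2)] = 4*d^3 - 9*d^2 - 12*d + 8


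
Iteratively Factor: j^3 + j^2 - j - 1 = (j + 1)*(j^2 - 1) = (j - 1)*(j + 1)*(j + 1)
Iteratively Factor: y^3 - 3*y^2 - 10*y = (y - 5)*(y^2 + 2*y) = (y - 5)*(y + 2)*(y)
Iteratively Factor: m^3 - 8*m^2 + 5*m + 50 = (m + 2)*(m^2 - 10*m + 25) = (m - 5)*(m + 2)*(m - 5)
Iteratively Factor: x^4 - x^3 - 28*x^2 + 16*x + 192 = (x - 4)*(x^3 + 3*x^2 - 16*x - 48) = (x - 4)*(x + 4)*(x^2 - x - 12) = (x - 4)^2*(x + 4)*(x + 3)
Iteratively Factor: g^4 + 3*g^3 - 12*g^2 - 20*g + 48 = (g + 4)*(g^3 - g^2 - 8*g + 12) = (g - 2)*(g + 4)*(g^2 + g - 6) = (g - 2)^2*(g + 4)*(g + 3)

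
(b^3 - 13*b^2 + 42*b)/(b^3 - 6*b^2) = (b - 7)/b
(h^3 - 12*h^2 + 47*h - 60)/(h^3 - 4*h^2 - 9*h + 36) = (h - 5)/(h + 3)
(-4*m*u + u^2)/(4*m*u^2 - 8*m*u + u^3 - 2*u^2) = (-4*m + u)/(4*m*u - 8*m + u^2 - 2*u)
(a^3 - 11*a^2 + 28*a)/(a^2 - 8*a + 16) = a*(a - 7)/(a - 4)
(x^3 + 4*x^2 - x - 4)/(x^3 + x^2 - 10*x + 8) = (x + 1)/(x - 2)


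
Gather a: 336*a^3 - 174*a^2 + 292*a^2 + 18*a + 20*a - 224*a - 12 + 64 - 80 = 336*a^3 + 118*a^2 - 186*a - 28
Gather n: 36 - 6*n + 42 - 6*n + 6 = 84 - 12*n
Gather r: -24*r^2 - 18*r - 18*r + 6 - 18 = -24*r^2 - 36*r - 12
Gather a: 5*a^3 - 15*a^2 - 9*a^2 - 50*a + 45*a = 5*a^3 - 24*a^2 - 5*a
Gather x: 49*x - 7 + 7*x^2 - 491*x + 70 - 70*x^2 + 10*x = -63*x^2 - 432*x + 63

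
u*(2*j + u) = 2*j*u + u^2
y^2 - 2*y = y*(y - 2)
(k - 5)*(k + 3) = k^2 - 2*k - 15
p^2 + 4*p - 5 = (p - 1)*(p + 5)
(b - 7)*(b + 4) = b^2 - 3*b - 28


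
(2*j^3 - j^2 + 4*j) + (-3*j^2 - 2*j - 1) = 2*j^3 - 4*j^2 + 2*j - 1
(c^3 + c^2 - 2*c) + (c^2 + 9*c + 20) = c^3 + 2*c^2 + 7*c + 20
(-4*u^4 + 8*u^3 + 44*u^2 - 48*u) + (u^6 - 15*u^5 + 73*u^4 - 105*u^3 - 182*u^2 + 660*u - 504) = u^6 - 15*u^5 + 69*u^4 - 97*u^3 - 138*u^2 + 612*u - 504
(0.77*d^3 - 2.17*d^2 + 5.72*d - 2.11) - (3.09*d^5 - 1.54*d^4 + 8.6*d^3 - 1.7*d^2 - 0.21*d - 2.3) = -3.09*d^5 + 1.54*d^4 - 7.83*d^3 - 0.47*d^2 + 5.93*d + 0.19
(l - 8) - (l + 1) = -9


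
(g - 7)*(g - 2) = g^2 - 9*g + 14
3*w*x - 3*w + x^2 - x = (3*w + x)*(x - 1)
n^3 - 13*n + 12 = (n - 3)*(n - 1)*(n + 4)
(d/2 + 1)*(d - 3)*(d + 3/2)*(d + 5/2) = d^4/2 + 3*d^3/2 - 25*d^2/8 - 111*d/8 - 45/4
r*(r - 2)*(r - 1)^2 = r^4 - 4*r^3 + 5*r^2 - 2*r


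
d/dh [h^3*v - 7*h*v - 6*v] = v*(3*h^2 - 7)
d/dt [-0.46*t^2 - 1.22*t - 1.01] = -0.92*t - 1.22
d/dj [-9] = 0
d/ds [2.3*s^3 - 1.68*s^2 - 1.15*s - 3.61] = 6.9*s^2 - 3.36*s - 1.15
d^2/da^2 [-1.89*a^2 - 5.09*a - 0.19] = -3.78000000000000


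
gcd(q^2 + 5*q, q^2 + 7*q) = q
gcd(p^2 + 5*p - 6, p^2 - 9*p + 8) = p - 1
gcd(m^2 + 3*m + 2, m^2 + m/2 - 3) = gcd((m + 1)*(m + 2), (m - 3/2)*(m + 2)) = m + 2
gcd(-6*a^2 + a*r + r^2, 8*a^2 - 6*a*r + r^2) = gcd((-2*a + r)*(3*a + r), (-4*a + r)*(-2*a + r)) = -2*a + r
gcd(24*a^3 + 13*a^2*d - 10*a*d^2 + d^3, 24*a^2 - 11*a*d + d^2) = 24*a^2 - 11*a*d + d^2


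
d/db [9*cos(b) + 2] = -9*sin(b)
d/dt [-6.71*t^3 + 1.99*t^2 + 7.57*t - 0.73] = -20.13*t^2 + 3.98*t + 7.57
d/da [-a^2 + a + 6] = 1 - 2*a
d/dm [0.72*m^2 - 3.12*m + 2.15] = 1.44*m - 3.12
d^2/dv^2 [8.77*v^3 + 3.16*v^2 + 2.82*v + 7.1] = 52.62*v + 6.32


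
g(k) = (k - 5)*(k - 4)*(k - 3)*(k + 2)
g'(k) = (k - 5)*(k - 4)*(k - 3) + (k - 5)*(k - 4)*(k + 2) + (k - 5)*(k - 3)*(k + 2) + (k - 4)*(k - 3)*(k + 2)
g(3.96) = 0.24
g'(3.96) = -5.89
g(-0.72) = -128.56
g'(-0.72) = -16.16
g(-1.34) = -96.98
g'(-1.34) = -91.13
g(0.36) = -105.23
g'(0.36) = 46.86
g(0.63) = -91.79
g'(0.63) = 52.07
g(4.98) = -0.27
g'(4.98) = 13.09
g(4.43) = -2.25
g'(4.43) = -3.21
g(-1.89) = -21.83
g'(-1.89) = -187.11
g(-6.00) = 3960.00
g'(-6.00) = -2186.00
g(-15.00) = 88920.00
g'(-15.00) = -20906.00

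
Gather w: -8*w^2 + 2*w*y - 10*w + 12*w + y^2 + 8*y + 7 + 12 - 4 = -8*w^2 + w*(2*y + 2) + y^2 + 8*y + 15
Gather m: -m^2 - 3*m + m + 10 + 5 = -m^2 - 2*m + 15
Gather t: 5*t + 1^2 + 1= 5*t + 2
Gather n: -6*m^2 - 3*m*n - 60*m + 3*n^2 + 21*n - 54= -6*m^2 - 60*m + 3*n^2 + n*(21 - 3*m) - 54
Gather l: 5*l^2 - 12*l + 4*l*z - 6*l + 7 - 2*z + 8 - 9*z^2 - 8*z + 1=5*l^2 + l*(4*z - 18) - 9*z^2 - 10*z + 16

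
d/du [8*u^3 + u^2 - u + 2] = 24*u^2 + 2*u - 1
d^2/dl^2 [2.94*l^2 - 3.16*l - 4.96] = 5.88000000000000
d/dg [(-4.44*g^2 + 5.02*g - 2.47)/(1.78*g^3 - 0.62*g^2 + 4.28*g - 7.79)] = (7.9032*g^4 - 17.8712*g^3 - 2.701*g^2 + 66.1124*g - 28.5342)/(3.1684*g^6 - 2.2072*g^5 + 15.6212*g^4 - 33.0396*g^3 + 27.978*g^2 - 66.6824*g + 60.6841)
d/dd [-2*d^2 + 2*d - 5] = 2 - 4*d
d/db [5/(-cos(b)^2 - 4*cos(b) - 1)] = -10*(cos(b) + 2)*sin(b)/(cos(b)^2 + 4*cos(b) + 1)^2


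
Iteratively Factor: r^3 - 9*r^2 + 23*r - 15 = (r - 5)*(r^2 - 4*r + 3) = (r - 5)*(r - 1)*(r - 3)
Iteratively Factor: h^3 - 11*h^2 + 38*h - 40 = (h - 2)*(h^2 - 9*h + 20) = (h - 5)*(h - 2)*(h - 4)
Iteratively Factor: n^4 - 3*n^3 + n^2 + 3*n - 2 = (n - 2)*(n^3 - n^2 - n + 1) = (n - 2)*(n - 1)*(n^2 - 1) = (n - 2)*(n - 1)^2*(n + 1)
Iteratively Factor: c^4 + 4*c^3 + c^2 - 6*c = (c + 2)*(c^3 + 2*c^2 - 3*c) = c*(c + 2)*(c^2 + 2*c - 3) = c*(c + 2)*(c + 3)*(c - 1)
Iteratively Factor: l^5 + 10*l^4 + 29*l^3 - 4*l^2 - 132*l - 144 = (l + 2)*(l^4 + 8*l^3 + 13*l^2 - 30*l - 72) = (l + 2)*(l + 3)*(l^3 + 5*l^2 - 2*l - 24) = (l + 2)*(l + 3)^2*(l^2 + 2*l - 8) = (l - 2)*(l + 2)*(l + 3)^2*(l + 4)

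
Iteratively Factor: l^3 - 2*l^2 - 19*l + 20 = (l - 5)*(l^2 + 3*l - 4) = (l - 5)*(l - 1)*(l + 4)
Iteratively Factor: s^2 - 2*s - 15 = (s - 5)*(s + 3)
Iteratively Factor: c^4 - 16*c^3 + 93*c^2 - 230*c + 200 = (c - 4)*(c^3 - 12*c^2 + 45*c - 50) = (c - 5)*(c - 4)*(c^2 - 7*c + 10) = (c - 5)*(c - 4)*(c - 2)*(c - 5)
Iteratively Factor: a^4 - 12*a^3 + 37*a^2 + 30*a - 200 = (a + 2)*(a^3 - 14*a^2 + 65*a - 100) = (a - 4)*(a + 2)*(a^2 - 10*a + 25) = (a - 5)*(a - 4)*(a + 2)*(a - 5)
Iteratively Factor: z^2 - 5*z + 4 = (z - 1)*(z - 4)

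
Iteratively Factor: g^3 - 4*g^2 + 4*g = (g - 2)*(g^2 - 2*g) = (g - 2)^2*(g)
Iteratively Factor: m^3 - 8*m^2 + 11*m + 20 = (m + 1)*(m^2 - 9*m + 20) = (m - 4)*(m + 1)*(m - 5)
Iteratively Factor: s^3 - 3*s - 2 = (s + 1)*(s^2 - s - 2) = (s + 1)^2*(s - 2)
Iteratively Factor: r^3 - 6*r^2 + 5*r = (r)*(r^2 - 6*r + 5) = r*(r - 5)*(r - 1)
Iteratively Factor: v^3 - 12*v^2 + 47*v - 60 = (v - 3)*(v^2 - 9*v + 20) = (v - 4)*(v - 3)*(v - 5)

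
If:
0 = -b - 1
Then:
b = -1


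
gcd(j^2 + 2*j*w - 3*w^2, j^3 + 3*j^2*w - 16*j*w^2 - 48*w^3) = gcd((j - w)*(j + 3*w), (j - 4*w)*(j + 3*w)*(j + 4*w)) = j + 3*w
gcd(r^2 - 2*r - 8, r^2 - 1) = 1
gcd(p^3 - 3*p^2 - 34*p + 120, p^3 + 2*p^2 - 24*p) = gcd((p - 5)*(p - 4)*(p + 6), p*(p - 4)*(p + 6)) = p^2 + 2*p - 24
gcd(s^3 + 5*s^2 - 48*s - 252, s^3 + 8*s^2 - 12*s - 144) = s^2 + 12*s + 36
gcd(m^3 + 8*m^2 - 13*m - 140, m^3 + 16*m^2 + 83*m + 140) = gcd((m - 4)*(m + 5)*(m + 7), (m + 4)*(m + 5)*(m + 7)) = m^2 + 12*m + 35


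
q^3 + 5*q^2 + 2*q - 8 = (q - 1)*(q + 2)*(q + 4)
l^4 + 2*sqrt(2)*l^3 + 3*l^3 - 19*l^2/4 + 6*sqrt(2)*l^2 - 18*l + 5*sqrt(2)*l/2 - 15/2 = (l + 1/2)*(l + 5/2)*(l - sqrt(2))*(l + 3*sqrt(2))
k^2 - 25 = (k - 5)*(k + 5)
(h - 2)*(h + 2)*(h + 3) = h^3 + 3*h^2 - 4*h - 12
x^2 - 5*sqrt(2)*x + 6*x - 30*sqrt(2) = (x + 6)*(x - 5*sqrt(2))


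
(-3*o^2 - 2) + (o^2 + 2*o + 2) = -2*o^2 + 2*o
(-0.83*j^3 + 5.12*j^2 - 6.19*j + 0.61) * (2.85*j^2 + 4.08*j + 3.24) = -2.3655*j^5 + 11.2056*j^4 + 0.558900000000001*j^3 - 6.9279*j^2 - 17.5668*j + 1.9764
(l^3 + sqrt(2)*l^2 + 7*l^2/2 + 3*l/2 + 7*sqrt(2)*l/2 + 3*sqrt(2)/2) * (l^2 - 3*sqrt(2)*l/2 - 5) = l^5 - sqrt(2)*l^4/2 + 7*l^4/2 - 13*l^3/2 - 7*sqrt(2)*l^3/4 - 28*l^2 - 23*sqrt(2)*l^2/4 - 35*sqrt(2)*l/2 - 12*l - 15*sqrt(2)/2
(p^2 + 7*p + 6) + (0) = p^2 + 7*p + 6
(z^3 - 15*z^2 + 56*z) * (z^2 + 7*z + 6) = z^5 - 8*z^4 - 43*z^3 + 302*z^2 + 336*z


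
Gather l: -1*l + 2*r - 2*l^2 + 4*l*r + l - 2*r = -2*l^2 + 4*l*r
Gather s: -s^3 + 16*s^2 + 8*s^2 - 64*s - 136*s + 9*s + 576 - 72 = -s^3 + 24*s^2 - 191*s + 504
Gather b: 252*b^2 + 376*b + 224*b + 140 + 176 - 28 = 252*b^2 + 600*b + 288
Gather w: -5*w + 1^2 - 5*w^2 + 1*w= -5*w^2 - 4*w + 1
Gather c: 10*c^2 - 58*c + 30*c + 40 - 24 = 10*c^2 - 28*c + 16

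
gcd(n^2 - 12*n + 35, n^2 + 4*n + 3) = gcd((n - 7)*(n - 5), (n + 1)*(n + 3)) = 1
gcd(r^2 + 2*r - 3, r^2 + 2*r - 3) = r^2 + 2*r - 3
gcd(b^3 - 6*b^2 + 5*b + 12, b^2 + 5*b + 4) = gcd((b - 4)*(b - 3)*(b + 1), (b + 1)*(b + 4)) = b + 1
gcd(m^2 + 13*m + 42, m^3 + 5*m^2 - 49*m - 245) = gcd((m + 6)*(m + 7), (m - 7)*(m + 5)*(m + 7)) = m + 7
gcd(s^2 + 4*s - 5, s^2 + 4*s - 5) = s^2 + 4*s - 5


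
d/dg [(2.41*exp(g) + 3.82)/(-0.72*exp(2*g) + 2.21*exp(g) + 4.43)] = (1.7352*exp(2*g) + 5.5008*exp(g) + 2.2341)*exp(g)/(0.5184*exp(4*g) - 3.1824*exp(3*g) - 1.4951*exp(2*g) + 19.5806*exp(g) + 19.6249)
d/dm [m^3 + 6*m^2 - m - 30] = 3*m^2 + 12*m - 1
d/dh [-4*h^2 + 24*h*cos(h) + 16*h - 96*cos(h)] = -24*h*sin(h) - 8*h + 96*sin(h) + 24*cos(h) + 16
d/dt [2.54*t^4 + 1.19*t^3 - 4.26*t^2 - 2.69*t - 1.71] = 10.16*t^3 + 3.57*t^2 - 8.52*t - 2.69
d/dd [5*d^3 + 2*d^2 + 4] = d*(15*d + 4)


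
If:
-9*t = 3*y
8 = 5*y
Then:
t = -8/15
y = 8/5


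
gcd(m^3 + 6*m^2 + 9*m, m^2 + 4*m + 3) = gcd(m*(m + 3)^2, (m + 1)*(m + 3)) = m + 3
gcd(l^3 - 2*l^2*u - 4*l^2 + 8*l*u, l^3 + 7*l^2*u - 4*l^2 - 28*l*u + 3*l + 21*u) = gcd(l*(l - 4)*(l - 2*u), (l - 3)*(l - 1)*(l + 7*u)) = 1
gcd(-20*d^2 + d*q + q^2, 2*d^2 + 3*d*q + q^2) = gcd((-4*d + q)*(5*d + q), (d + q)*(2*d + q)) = 1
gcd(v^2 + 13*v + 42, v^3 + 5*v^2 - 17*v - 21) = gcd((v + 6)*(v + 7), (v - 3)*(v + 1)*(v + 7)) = v + 7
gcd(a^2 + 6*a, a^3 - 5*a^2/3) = a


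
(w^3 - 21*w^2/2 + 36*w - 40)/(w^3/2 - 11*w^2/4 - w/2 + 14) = 2*(2*w^2 - 13*w + 20)/(2*w^2 - 3*w - 14)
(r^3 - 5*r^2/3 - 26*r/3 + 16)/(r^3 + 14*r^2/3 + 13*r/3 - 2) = (3*r^2 - 14*r + 16)/(3*r^2 + 5*r - 2)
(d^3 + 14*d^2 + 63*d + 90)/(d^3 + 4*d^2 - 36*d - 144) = (d^2 + 8*d + 15)/(d^2 - 2*d - 24)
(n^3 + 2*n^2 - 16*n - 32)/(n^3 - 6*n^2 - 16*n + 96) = (n + 2)/(n - 6)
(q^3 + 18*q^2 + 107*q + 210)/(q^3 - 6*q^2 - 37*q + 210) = (q^2 + 12*q + 35)/(q^2 - 12*q + 35)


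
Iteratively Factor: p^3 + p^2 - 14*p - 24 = (p + 3)*(p^2 - 2*p - 8) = (p + 2)*(p + 3)*(p - 4)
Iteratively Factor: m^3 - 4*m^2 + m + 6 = (m - 3)*(m^2 - m - 2) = (m - 3)*(m + 1)*(m - 2)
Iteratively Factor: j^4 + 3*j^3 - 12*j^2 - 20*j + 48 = (j - 2)*(j^3 + 5*j^2 - 2*j - 24) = (j - 2)^2*(j^2 + 7*j + 12) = (j - 2)^2*(j + 3)*(j + 4)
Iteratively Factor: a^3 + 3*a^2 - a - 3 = (a + 1)*(a^2 + 2*a - 3) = (a + 1)*(a + 3)*(a - 1)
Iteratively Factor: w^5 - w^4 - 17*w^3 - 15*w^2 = (w + 1)*(w^4 - 2*w^3 - 15*w^2) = w*(w + 1)*(w^3 - 2*w^2 - 15*w) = w^2*(w + 1)*(w^2 - 2*w - 15) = w^2*(w + 1)*(w + 3)*(w - 5)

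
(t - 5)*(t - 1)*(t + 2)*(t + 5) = t^4 + t^3 - 27*t^2 - 25*t + 50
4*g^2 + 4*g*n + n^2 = (2*g + n)^2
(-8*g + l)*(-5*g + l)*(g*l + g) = 40*g^3*l + 40*g^3 - 13*g^2*l^2 - 13*g^2*l + g*l^3 + g*l^2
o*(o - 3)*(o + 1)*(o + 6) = o^4 + 4*o^3 - 15*o^2 - 18*o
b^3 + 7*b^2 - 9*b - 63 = (b - 3)*(b + 3)*(b + 7)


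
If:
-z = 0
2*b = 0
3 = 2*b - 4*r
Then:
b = 0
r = -3/4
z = 0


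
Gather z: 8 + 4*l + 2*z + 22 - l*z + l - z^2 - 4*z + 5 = 5*l - z^2 + z*(-l - 2) + 35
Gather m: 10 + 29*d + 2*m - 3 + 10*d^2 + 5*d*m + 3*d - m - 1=10*d^2 + 32*d + m*(5*d + 1) + 6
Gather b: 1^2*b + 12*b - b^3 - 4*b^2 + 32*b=-b^3 - 4*b^2 + 45*b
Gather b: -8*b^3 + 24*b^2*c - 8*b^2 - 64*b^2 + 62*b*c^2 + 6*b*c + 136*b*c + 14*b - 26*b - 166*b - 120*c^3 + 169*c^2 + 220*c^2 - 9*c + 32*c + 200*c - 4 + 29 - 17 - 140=-8*b^3 + b^2*(24*c - 72) + b*(62*c^2 + 142*c - 178) - 120*c^3 + 389*c^2 + 223*c - 132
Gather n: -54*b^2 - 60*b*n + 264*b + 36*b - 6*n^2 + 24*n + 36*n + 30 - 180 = -54*b^2 + 300*b - 6*n^2 + n*(60 - 60*b) - 150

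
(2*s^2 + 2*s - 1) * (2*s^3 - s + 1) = 4*s^5 + 4*s^4 - 4*s^3 + 3*s - 1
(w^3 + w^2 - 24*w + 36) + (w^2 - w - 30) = w^3 + 2*w^2 - 25*w + 6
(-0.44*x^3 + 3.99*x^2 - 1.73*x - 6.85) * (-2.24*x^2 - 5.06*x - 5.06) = 0.9856*x^5 - 6.7112*x^4 - 14.0878*x^3 + 3.9084*x^2 + 43.4148*x + 34.661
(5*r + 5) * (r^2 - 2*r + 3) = 5*r^3 - 5*r^2 + 5*r + 15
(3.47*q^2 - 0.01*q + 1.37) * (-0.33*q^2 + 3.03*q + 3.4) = -1.1451*q^4 + 10.5174*q^3 + 11.3156*q^2 + 4.1171*q + 4.658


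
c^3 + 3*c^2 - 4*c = c*(c - 1)*(c + 4)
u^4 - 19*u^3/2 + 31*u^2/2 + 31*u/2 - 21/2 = (u - 7)*(u - 3)*(u - 1/2)*(u + 1)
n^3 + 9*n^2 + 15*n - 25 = (n - 1)*(n + 5)^2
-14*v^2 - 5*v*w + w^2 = (-7*v + w)*(2*v + w)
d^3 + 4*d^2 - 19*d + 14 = (d - 2)*(d - 1)*(d + 7)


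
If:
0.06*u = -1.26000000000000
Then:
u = -21.00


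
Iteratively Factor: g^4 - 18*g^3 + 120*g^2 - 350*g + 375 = (g - 3)*(g^3 - 15*g^2 + 75*g - 125) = (g - 5)*(g - 3)*(g^2 - 10*g + 25) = (g - 5)^2*(g - 3)*(g - 5)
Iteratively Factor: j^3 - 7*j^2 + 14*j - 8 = (j - 2)*(j^2 - 5*j + 4) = (j - 2)*(j - 1)*(j - 4)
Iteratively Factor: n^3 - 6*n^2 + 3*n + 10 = (n + 1)*(n^2 - 7*n + 10) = (n - 5)*(n + 1)*(n - 2)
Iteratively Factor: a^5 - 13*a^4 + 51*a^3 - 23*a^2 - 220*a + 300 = (a + 2)*(a^4 - 15*a^3 + 81*a^2 - 185*a + 150) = (a - 2)*(a + 2)*(a^3 - 13*a^2 + 55*a - 75) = (a - 5)*(a - 2)*(a + 2)*(a^2 - 8*a + 15) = (a - 5)^2*(a - 2)*(a + 2)*(a - 3)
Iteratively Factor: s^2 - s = (s)*(s - 1)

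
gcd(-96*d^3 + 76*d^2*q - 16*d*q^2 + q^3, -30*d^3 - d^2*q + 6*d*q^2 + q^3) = -2*d + q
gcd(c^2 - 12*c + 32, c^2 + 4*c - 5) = 1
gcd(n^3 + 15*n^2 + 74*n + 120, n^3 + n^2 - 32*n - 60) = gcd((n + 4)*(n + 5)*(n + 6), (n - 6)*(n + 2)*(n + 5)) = n + 5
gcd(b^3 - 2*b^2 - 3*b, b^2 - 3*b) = b^2 - 3*b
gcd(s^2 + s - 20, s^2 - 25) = s + 5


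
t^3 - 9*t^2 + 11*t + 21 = (t - 7)*(t - 3)*(t + 1)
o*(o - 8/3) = o^2 - 8*o/3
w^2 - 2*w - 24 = (w - 6)*(w + 4)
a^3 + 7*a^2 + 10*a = a*(a + 2)*(a + 5)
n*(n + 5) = n^2 + 5*n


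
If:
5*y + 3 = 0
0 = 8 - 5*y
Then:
No Solution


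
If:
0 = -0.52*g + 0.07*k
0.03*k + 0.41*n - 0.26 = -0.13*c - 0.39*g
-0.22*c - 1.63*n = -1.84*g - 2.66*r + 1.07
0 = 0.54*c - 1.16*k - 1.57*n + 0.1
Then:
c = 2.70197096023233 - 2.6477428657273*r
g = 0.304370467998377 - 0.438227714399879*r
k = 2.26103776227366 - 3.2554058783991*r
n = 1.49457940856701*r - 0.677541073701901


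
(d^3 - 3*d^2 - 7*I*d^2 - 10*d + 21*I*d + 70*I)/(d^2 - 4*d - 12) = (d^2 - d*(5 + 7*I) + 35*I)/(d - 6)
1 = 1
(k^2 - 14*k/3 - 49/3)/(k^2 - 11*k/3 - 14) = (k - 7)/(k - 6)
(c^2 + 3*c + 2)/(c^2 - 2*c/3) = 3*(c^2 + 3*c + 2)/(c*(3*c - 2))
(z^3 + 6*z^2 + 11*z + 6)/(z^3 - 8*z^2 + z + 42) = (z^2 + 4*z + 3)/(z^2 - 10*z + 21)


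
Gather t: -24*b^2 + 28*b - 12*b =-24*b^2 + 16*b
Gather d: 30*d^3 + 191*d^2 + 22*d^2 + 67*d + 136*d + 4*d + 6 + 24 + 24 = 30*d^3 + 213*d^2 + 207*d + 54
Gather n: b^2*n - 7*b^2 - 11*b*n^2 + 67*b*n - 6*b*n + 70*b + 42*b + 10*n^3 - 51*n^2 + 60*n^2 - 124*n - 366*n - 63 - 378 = -7*b^2 + 112*b + 10*n^3 + n^2*(9 - 11*b) + n*(b^2 + 61*b - 490) - 441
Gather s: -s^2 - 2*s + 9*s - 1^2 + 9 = -s^2 + 7*s + 8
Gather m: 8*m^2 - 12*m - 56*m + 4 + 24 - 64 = 8*m^2 - 68*m - 36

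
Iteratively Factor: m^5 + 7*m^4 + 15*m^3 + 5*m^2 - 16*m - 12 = (m + 2)*(m^4 + 5*m^3 + 5*m^2 - 5*m - 6) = (m - 1)*(m + 2)*(m^3 + 6*m^2 + 11*m + 6) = (m - 1)*(m + 2)^2*(m^2 + 4*m + 3) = (m - 1)*(m + 2)^2*(m + 3)*(m + 1)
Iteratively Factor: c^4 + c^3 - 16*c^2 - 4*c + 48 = (c + 4)*(c^3 - 3*c^2 - 4*c + 12) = (c + 2)*(c + 4)*(c^2 - 5*c + 6) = (c - 2)*(c + 2)*(c + 4)*(c - 3)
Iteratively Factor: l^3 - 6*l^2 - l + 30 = (l - 5)*(l^2 - l - 6) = (l - 5)*(l - 3)*(l + 2)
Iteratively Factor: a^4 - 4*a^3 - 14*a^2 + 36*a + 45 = (a + 1)*(a^3 - 5*a^2 - 9*a + 45) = (a - 3)*(a + 1)*(a^2 - 2*a - 15) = (a - 5)*(a - 3)*(a + 1)*(a + 3)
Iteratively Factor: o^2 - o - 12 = (o - 4)*(o + 3)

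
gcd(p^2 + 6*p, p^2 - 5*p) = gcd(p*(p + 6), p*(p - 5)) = p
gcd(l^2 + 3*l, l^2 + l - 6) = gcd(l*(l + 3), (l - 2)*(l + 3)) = l + 3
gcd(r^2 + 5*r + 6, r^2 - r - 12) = r + 3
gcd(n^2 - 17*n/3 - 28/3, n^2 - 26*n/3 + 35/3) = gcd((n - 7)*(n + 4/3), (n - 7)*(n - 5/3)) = n - 7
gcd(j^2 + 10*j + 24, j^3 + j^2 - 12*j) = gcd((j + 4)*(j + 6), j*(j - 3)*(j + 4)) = j + 4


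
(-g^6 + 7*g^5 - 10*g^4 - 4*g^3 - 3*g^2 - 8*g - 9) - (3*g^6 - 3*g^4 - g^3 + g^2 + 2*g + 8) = -4*g^6 + 7*g^5 - 7*g^4 - 3*g^3 - 4*g^2 - 10*g - 17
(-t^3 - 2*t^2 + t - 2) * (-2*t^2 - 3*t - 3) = 2*t^5 + 7*t^4 + 7*t^3 + 7*t^2 + 3*t + 6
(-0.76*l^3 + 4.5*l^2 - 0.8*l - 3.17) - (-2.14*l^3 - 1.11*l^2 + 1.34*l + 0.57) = 1.38*l^3 + 5.61*l^2 - 2.14*l - 3.74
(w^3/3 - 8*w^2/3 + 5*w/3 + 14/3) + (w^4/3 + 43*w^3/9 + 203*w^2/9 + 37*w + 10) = w^4/3 + 46*w^3/9 + 179*w^2/9 + 116*w/3 + 44/3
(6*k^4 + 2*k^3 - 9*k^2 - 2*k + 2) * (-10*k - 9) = -60*k^5 - 74*k^4 + 72*k^3 + 101*k^2 - 2*k - 18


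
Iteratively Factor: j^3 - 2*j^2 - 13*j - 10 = (j - 5)*(j^2 + 3*j + 2) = (j - 5)*(j + 1)*(j + 2)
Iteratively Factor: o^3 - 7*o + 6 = (o - 1)*(o^2 + o - 6) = (o - 2)*(o - 1)*(o + 3)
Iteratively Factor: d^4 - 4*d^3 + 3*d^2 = (d - 3)*(d^3 - d^2) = (d - 3)*(d - 1)*(d^2) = d*(d - 3)*(d - 1)*(d)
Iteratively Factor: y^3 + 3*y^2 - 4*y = (y)*(y^2 + 3*y - 4) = y*(y - 1)*(y + 4)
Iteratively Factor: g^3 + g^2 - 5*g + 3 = (g + 3)*(g^2 - 2*g + 1) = (g - 1)*(g + 3)*(g - 1)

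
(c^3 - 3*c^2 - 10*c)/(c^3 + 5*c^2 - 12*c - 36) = c*(c - 5)/(c^2 + 3*c - 18)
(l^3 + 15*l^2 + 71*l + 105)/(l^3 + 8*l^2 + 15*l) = (l + 7)/l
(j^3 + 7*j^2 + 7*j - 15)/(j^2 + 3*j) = j + 4 - 5/j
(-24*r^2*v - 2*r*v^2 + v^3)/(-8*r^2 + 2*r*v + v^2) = v*(6*r - v)/(2*r - v)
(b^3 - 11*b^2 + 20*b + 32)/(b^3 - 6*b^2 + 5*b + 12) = (b - 8)/(b - 3)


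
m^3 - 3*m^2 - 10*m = m*(m - 5)*(m + 2)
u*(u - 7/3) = u^2 - 7*u/3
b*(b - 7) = b^2 - 7*b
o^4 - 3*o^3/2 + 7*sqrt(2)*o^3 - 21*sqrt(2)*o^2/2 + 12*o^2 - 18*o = o*(o - 3/2)*(o + sqrt(2))*(o + 6*sqrt(2))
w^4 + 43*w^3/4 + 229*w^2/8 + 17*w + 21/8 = (w + 1/4)*(w + 1/2)*(w + 3)*(w + 7)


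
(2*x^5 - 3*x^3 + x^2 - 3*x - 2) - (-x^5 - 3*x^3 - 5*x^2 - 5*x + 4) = 3*x^5 + 6*x^2 + 2*x - 6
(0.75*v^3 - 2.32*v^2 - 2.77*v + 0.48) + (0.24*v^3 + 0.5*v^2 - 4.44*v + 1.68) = 0.99*v^3 - 1.82*v^2 - 7.21*v + 2.16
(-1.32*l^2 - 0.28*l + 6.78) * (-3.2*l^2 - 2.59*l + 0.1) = 4.224*l^4 + 4.3148*l^3 - 21.1028*l^2 - 17.5882*l + 0.678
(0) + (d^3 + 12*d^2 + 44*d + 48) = d^3 + 12*d^2 + 44*d + 48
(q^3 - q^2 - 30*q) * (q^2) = q^5 - q^4 - 30*q^3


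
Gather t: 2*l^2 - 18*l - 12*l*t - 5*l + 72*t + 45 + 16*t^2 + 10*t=2*l^2 - 23*l + 16*t^2 + t*(82 - 12*l) + 45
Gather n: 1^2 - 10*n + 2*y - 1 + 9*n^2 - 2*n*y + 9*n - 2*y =9*n^2 + n*(-2*y - 1)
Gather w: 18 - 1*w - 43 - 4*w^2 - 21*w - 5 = -4*w^2 - 22*w - 30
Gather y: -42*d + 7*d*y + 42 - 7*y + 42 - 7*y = -42*d + y*(7*d - 14) + 84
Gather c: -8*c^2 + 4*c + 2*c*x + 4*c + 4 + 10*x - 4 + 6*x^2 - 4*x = -8*c^2 + c*(2*x + 8) + 6*x^2 + 6*x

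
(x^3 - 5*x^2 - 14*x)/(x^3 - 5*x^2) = (x^2 - 5*x - 14)/(x*(x - 5))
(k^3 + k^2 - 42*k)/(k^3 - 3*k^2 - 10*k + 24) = k*(k^2 + k - 42)/(k^3 - 3*k^2 - 10*k + 24)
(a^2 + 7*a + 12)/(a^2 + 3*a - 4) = (a + 3)/(a - 1)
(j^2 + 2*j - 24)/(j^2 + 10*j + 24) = (j - 4)/(j + 4)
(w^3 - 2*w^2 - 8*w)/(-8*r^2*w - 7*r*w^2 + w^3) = (-w^2 + 2*w + 8)/(8*r^2 + 7*r*w - w^2)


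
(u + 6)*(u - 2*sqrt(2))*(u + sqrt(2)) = u^3 - sqrt(2)*u^2 + 6*u^2 - 6*sqrt(2)*u - 4*u - 24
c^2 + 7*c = c*(c + 7)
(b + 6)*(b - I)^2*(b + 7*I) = b^4 + 6*b^3 + 5*I*b^3 + 13*b^2 + 30*I*b^2 + 78*b - 7*I*b - 42*I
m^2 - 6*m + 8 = (m - 4)*(m - 2)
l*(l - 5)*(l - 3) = l^3 - 8*l^2 + 15*l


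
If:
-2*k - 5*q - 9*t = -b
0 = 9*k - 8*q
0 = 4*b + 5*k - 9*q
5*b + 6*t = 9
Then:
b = 1107/209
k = 864/209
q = 972/209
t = -609/209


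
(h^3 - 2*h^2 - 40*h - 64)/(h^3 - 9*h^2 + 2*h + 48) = (h + 4)/(h - 3)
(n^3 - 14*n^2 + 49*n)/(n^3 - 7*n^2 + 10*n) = (n^2 - 14*n + 49)/(n^2 - 7*n + 10)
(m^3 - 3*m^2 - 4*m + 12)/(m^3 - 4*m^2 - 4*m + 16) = (m - 3)/(m - 4)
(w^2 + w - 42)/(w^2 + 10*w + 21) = (w - 6)/(w + 3)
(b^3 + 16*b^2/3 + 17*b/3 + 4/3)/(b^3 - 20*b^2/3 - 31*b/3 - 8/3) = (b + 4)/(b - 8)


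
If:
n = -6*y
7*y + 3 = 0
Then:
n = 18/7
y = -3/7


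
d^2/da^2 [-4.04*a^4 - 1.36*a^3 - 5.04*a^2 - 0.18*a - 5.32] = -48.48*a^2 - 8.16*a - 10.08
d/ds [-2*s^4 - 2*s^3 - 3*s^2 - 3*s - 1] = -8*s^3 - 6*s^2 - 6*s - 3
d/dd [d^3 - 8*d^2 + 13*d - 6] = 3*d^2 - 16*d + 13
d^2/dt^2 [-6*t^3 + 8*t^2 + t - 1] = 16 - 36*t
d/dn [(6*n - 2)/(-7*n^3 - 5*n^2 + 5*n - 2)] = 2*(42*n^3 - 6*n^2 - 10*n - 1)/(49*n^6 + 70*n^5 - 45*n^4 - 22*n^3 + 45*n^2 - 20*n + 4)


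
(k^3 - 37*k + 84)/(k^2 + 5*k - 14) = (k^2 - 7*k + 12)/(k - 2)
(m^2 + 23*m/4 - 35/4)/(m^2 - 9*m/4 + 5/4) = (m + 7)/(m - 1)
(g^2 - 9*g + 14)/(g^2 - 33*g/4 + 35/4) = 4*(g - 2)/(4*g - 5)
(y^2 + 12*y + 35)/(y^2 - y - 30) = (y + 7)/(y - 6)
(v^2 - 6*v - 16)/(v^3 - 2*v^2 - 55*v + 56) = (v + 2)/(v^2 + 6*v - 7)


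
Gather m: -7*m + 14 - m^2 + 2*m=-m^2 - 5*m + 14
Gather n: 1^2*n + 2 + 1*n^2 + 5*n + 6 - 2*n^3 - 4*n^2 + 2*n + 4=-2*n^3 - 3*n^2 + 8*n + 12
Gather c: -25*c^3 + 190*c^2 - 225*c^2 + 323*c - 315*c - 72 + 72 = -25*c^3 - 35*c^2 + 8*c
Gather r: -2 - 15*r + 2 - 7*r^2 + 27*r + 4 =-7*r^2 + 12*r + 4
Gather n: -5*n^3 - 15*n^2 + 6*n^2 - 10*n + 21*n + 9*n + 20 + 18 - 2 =-5*n^3 - 9*n^2 + 20*n + 36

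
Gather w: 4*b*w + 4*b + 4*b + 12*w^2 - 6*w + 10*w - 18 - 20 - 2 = 8*b + 12*w^2 + w*(4*b + 4) - 40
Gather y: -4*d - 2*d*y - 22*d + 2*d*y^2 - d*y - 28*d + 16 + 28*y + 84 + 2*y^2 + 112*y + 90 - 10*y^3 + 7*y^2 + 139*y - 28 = -54*d - 10*y^3 + y^2*(2*d + 9) + y*(279 - 3*d) + 162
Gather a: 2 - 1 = 1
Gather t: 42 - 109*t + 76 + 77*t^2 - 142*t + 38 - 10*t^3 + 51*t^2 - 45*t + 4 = -10*t^3 + 128*t^2 - 296*t + 160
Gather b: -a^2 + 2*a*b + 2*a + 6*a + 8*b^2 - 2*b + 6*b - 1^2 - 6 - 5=-a^2 + 8*a + 8*b^2 + b*(2*a + 4) - 12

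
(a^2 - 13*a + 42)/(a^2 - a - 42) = (a - 6)/(a + 6)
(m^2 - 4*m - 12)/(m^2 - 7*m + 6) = (m + 2)/(m - 1)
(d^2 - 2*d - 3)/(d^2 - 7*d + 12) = (d + 1)/(d - 4)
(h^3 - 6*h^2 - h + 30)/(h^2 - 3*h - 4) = (-h^3 + 6*h^2 + h - 30)/(-h^2 + 3*h + 4)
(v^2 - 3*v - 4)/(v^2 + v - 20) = (v + 1)/(v + 5)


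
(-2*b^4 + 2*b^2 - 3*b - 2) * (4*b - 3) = -8*b^5 + 6*b^4 + 8*b^3 - 18*b^2 + b + 6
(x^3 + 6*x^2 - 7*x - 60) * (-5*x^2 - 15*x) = -5*x^5 - 45*x^4 - 55*x^3 + 405*x^2 + 900*x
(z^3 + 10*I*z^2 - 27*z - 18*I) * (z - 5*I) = z^4 + 5*I*z^3 + 23*z^2 + 117*I*z - 90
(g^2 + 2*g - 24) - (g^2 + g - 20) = g - 4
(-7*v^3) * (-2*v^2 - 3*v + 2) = 14*v^5 + 21*v^4 - 14*v^3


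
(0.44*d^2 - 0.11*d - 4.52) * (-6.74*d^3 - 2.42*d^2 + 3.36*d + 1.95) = -2.9656*d^5 - 0.3234*d^4 + 32.2094*d^3 + 11.4268*d^2 - 15.4017*d - 8.814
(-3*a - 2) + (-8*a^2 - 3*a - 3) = -8*a^2 - 6*a - 5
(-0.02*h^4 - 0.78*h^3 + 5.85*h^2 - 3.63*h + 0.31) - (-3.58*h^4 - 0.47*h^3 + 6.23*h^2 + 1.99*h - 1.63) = 3.56*h^4 - 0.31*h^3 - 0.380000000000001*h^2 - 5.62*h + 1.94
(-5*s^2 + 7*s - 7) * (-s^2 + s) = 5*s^4 - 12*s^3 + 14*s^2 - 7*s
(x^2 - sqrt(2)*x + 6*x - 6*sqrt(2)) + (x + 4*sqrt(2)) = x^2 - sqrt(2)*x + 7*x - 2*sqrt(2)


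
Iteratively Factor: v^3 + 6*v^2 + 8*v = (v + 4)*(v^2 + 2*v) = v*(v + 4)*(v + 2)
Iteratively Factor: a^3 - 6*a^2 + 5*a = (a - 5)*(a^2 - a) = a*(a - 5)*(a - 1)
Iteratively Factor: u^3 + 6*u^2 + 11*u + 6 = (u + 1)*(u^2 + 5*u + 6) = (u + 1)*(u + 2)*(u + 3)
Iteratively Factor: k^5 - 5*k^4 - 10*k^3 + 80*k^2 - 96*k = (k - 2)*(k^4 - 3*k^3 - 16*k^2 + 48*k) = (k - 3)*(k - 2)*(k^3 - 16*k) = k*(k - 3)*(k - 2)*(k^2 - 16) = k*(k - 3)*(k - 2)*(k + 4)*(k - 4)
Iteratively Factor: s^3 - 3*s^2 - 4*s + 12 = (s - 2)*(s^2 - s - 6) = (s - 3)*(s - 2)*(s + 2)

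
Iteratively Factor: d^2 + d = (d)*(d + 1)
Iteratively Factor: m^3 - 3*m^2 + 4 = (m + 1)*(m^2 - 4*m + 4) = (m - 2)*(m + 1)*(m - 2)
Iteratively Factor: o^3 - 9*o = (o - 3)*(o^2 + 3*o) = o*(o - 3)*(o + 3)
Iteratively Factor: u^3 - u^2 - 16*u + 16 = (u + 4)*(u^2 - 5*u + 4) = (u - 4)*(u + 4)*(u - 1)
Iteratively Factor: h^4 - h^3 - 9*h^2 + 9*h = (h - 3)*(h^3 + 2*h^2 - 3*h) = (h - 3)*(h - 1)*(h^2 + 3*h) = h*(h - 3)*(h - 1)*(h + 3)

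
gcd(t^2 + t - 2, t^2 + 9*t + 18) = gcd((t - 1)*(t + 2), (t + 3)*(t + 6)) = 1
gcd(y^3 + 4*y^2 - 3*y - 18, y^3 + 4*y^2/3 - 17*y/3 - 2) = y^2 + y - 6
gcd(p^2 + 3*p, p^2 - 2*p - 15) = p + 3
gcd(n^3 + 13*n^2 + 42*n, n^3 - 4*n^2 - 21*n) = n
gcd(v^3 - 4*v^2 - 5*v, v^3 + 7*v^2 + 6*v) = v^2 + v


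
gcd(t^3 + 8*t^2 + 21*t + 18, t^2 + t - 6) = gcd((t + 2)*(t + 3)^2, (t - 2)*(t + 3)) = t + 3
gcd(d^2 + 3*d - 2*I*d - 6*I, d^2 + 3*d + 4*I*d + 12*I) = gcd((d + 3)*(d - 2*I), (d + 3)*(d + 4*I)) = d + 3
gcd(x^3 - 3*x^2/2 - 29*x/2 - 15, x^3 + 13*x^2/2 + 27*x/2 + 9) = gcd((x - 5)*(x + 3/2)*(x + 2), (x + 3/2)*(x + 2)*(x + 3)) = x^2 + 7*x/2 + 3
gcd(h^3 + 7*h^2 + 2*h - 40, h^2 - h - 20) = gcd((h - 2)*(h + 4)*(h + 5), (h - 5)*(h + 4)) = h + 4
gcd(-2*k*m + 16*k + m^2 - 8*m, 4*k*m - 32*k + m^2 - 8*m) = m - 8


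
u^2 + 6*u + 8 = (u + 2)*(u + 4)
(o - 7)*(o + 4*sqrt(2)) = o^2 - 7*o + 4*sqrt(2)*o - 28*sqrt(2)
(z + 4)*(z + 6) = z^2 + 10*z + 24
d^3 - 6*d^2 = d^2*(d - 6)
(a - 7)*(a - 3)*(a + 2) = a^3 - 8*a^2 + a + 42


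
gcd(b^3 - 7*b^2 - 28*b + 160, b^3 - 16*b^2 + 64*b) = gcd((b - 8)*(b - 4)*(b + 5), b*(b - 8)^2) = b - 8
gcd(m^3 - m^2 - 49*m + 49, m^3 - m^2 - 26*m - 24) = 1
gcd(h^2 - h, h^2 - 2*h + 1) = h - 1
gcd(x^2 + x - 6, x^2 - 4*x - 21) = x + 3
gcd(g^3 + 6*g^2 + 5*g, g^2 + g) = g^2 + g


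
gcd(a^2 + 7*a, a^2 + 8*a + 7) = a + 7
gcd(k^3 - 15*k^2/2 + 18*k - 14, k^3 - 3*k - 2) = k - 2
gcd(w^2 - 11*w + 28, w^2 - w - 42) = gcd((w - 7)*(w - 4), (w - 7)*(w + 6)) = w - 7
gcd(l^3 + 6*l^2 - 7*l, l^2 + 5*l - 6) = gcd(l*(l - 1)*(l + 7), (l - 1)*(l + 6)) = l - 1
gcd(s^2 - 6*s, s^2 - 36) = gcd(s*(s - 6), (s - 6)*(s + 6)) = s - 6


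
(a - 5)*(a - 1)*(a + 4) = a^3 - 2*a^2 - 19*a + 20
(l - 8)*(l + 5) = l^2 - 3*l - 40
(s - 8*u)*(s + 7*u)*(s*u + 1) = s^3*u - s^2*u^2 + s^2 - 56*s*u^3 - s*u - 56*u^2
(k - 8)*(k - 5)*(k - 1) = k^3 - 14*k^2 + 53*k - 40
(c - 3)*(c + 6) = c^2 + 3*c - 18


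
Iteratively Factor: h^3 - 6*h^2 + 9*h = (h)*(h^2 - 6*h + 9) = h*(h - 3)*(h - 3)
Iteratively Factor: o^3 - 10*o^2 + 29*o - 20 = (o - 4)*(o^2 - 6*o + 5) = (o - 5)*(o - 4)*(o - 1)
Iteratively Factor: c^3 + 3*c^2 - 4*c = (c + 4)*(c^2 - c) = (c - 1)*(c + 4)*(c)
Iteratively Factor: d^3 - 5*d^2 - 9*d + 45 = (d + 3)*(d^2 - 8*d + 15) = (d - 5)*(d + 3)*(d - 3)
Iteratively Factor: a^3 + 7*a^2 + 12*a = (a)*(a^2 + 7*a + 12) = a*(a + 3)*(a + 4)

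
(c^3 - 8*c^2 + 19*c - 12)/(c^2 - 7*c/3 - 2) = 3*(c^2 - 5*c + 4)/(3*c + 2)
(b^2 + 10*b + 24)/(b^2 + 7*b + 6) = (b + 4)/(b + 1)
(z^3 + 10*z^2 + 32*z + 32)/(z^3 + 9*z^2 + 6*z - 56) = (z^2 + 6*z + 8)/(z^2 + 5*z - 14)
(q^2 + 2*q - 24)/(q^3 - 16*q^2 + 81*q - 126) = (q^2 + 2*q - 24)/(q^3 - 16*q^2 + 81*q - 126)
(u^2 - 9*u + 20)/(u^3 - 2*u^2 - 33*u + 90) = (u - 4)/(u^2 + 3*u - 18)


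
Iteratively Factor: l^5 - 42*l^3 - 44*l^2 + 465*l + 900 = (l + 3)*(l^4 - 3*l^3 - 33*l^2 + 55*l + 300) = (l + 3)*(l + 4)*(l^3 - 7*l^2 - 5*l + 75) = (l - 5)*(l + 3)*(l + 4)*(l^2 - 2*l - 15) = (l - 5)*(l + 3)^2*(l + 4)*(l - 5)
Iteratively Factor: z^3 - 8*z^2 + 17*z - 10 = (z - 5)*(z^2 - 3*z + 2) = (z - 5)*(z - 2)*(z - 1)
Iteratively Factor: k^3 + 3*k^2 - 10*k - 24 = (k + 4)*(k^2 - k - 6) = (k + 2)*(k + 4)*(k - 3)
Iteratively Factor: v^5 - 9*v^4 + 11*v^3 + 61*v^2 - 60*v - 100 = (v - 2)*(v^4 - 7*v^3 - 3*v^2 + 55*v + 50) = (v - 5)*(v - 2)*(v^3 - 2*v^2 - 13*v - 10) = (v - 5)*(v - 2)*(v + 2)*(v^2 - 4*v - 5) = (v - 5)^2*(v - 2)*(v + 2)*(v + 1)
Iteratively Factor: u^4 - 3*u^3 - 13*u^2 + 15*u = (u)*(u^3 - 3*u^2 - 13*u + 15) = u*(u + 3)*(u^2 - 6*u + 5) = u*(u - 1)*(u + 3)*(u - 5)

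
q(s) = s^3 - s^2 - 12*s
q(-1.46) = 12.28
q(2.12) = -20.41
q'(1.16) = -10.28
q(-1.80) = 12.53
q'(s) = 3*s^2 - 2*s - 12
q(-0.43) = 4.90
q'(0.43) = -12.31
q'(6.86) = 115.46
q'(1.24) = -9.87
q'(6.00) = 84.00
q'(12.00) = 396.00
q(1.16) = -13.70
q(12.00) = 1440.00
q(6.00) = 108.00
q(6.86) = 193.45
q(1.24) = -14.51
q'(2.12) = -2.76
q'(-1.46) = -2.69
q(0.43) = -5.27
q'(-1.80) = 1.32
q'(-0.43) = -10.59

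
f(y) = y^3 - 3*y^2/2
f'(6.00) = 90.00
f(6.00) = 162.00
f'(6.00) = 90.00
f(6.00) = 162.00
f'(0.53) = -0.75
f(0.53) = -0.27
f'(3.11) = 19.69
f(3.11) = 15.57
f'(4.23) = 40.99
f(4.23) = 48.85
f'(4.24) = 41.21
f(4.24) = 49.26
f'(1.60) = 2.88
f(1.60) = 0.26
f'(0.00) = 0.00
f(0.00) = 0.00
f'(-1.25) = 8.44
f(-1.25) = -4.30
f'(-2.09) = 19.37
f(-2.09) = -15.68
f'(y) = 3*y^2 - 3*y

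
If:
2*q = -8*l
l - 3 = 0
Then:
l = 3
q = -12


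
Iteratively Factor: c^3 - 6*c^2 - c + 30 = (c - 3)*(c^2 - 3*c - 10) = (c - 3)*(c + 2)*(c - 5)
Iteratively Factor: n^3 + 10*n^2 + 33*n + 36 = (n + 4)*(n^2 + 6*n + 9) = (n + 3)*(n + 4)*(n + 3)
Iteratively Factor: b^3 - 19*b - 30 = (b - 5)*(b^2 + 5*b + 6) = (b - 5)*(b + 2)*(b + 3)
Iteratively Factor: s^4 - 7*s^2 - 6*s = (s + 2)*(s^3 - 2*s^2 - 3*s) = (s - 3)*(s + 2)*(s^2 + s) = (s - 3)*(s + 1)*(s + 2)*(s)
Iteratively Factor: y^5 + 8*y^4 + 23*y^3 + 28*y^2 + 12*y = (y + 1)*(y^4 + 7*y^3 + 16*y^2 + 12*y) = (y + 1)*(y + 3)*(y^3 + 4*y^2 + 4*y) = y*(y + 1)*(y + 3)*(y^2 + 4*y + 4) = y*(y + 1)*(y + 2)*(y + 3)*(y + 2)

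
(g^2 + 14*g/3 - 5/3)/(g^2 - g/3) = (g + 5)/g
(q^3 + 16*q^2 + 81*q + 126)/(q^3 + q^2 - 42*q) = (q^2 + 9*q + 18)/(q*(q - 6))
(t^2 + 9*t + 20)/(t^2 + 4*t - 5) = (t + 4)/(t - 1)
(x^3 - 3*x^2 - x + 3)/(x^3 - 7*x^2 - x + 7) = (x - 3)/(x - 7)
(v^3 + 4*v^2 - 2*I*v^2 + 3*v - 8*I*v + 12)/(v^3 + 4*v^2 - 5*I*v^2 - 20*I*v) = (v^2 - 2*I*v + 3)/(v*(v - 5*I))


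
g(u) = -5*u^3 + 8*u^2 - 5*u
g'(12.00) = -1973.00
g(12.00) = -7548.00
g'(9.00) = -1076.00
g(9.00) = -3042.00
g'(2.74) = -73.77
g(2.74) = -56.49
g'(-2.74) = -161.45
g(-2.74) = 176.61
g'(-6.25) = -690.94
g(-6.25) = 1564.45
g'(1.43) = -12.79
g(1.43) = -5.41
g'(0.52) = -0.74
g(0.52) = -1.14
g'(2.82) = -79.17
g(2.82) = -62.61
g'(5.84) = -423.14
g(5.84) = -752.24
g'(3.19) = -106.60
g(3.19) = -96.85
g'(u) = -15*u^2 + 16*u - 5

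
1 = 1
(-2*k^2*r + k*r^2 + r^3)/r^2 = -2*k^2/r + k + r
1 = 1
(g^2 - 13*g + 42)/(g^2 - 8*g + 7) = (g - 6)/(g - 1)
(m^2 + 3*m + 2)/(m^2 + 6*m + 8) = (m + 1)/(m + 4)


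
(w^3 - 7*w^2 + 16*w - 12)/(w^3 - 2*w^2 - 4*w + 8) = (w - 3)/(w + 2)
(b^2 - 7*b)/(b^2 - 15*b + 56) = b/(b - 8)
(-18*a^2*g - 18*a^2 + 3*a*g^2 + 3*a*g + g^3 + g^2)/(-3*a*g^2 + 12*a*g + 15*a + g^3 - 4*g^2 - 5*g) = (6*a + g)/(g - 5)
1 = 1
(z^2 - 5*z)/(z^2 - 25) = z/(z + 5)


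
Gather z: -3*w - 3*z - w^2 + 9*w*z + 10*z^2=-w^2 - 3*w + 10*z^2 + z*(9*w - 3)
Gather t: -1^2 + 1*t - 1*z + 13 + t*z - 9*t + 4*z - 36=t*(z - 8) + 3*z - 24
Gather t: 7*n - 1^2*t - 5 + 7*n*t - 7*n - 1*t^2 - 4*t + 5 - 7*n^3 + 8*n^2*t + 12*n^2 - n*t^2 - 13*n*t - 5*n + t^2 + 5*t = -7*n^3 + 12*n^2 - n*t^2 - 5*n + t*(8*n^2 - 6*n)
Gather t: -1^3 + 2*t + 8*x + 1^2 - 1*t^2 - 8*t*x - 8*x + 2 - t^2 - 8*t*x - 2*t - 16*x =-2*t^2 - 16*t*x - 16*x + 2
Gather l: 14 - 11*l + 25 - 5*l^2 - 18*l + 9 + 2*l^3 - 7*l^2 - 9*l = 2*l^3 - 12*l^2 - 38*l + 48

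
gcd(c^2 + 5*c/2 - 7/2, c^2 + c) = 1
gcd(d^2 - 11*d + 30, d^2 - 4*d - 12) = d - 6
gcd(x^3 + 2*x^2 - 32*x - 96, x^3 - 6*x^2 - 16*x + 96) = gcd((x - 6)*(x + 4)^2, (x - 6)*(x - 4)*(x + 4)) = x^2 - 2*x - 24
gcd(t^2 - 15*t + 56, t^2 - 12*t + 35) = t - 7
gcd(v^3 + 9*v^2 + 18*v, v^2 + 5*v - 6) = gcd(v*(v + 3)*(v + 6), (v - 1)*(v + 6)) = v + 6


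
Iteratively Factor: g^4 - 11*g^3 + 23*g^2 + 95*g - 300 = (g - 4)*(g^3 - 7*g^2 - 5*g + 75) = (g - 5)*(g - 4)*(g^2 - 2*g - 15) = (g - 5)*(g - 4)*(g + 3)*(g - 5)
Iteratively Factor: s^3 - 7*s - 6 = (s + 1)*(s^2 - s - 6) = (s + 1)*(s + 2)*(s - 3)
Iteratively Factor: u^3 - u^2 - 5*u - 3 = (u + 1)*(u^2 - 2*u - 3) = (u + 1)^2*(u - 3)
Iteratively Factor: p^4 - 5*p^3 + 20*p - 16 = (p + 2)*(p^3 - 7*p^2 + 14*p - 8) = (p - 2)*(p + 2)*(p^2 - 5*p + 4) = (p - 4)*(p - 2)*(p + 2)*(p - 1)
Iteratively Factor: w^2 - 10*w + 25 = (w - 5)*(w - 5)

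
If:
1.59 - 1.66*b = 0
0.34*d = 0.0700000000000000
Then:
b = 0.96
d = 0.21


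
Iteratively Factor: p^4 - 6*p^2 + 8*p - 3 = (p - 1)*(p^3 + p^2 - 5*p + 3) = (p - 1)^2*(p^2 + 2*p - 3) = (p - 1)^2*(p + 3)*(p - 1)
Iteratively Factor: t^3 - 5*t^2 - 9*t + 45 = (t - 5)*(t^2 - 9) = (t - 5)*(t + 3)*(t - 3)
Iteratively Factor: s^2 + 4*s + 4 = (s + 2)*(s + 2)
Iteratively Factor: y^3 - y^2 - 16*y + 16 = (y - 1)*(y^2 - 16) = (y - 1)*(y + 4)*(y - 4)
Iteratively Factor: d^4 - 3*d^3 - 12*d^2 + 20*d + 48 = (d - 4)*(d^3 + d^2 - 8*d - 12) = (d - 4)*(d + 2)*(d^2 - d - 6) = (d - 4)*(d - 3)*(d + 2)*(d + 2)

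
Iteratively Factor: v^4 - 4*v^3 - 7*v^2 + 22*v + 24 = (v - 3)*(v^3 - v^2 - 10*v - 8) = (v - 3)*(v + 2)*(v^2 - 3*v - 4) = (v - 3)*(v + 1)*(v + 2)*(v - 4)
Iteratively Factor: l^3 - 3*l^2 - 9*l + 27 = (l - 3)*(l^2 - 9) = (l - 3)*(l + 3)*(l - 3)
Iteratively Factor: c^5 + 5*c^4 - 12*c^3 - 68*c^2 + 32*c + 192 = (c + 4)*(c^4 + c^3 - 16*c^2 - 4*c + 48) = (c - 3)*(c + 4)*(c^3 + 4*c^2 - 4*c - 16) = (c - 3)*(c + 4)^2*(c^2 - 4) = (c - 3)*(c - 2)*(c + 4)^2*(c + 2)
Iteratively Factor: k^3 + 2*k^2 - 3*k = (k)*(k^2 + 2*k - 3) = k*(k + 3)*(k - 1)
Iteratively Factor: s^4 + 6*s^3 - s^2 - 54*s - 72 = (s + 4)*(s^3 + 2*s^2 - 9*s - 18) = (s + 3)*(s + 4)*(s^2 - s - 6) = (s - 3)*(s + 3)*(s + 4)*(s + 2)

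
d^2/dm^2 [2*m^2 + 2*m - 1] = 4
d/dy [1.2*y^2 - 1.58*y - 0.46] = 2.4*y - 1.58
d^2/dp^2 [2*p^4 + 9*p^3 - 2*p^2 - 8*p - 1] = 24*p^2 + 54*p - 4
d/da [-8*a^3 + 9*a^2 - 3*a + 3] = -24*a^2 + 18*a - 3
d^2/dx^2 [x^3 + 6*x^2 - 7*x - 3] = 6*x + 12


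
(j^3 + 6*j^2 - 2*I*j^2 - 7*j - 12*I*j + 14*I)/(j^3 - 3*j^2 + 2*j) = (j^2 + j*(7 - 2*I) - 14*I)/(j*(j - 2))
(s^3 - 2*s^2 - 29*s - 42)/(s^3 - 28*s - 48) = (s^2 - 4*s - 21)/(s^2 - 2*s - 24)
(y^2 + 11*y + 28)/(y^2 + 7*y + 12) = (y + 7)/(y + 3)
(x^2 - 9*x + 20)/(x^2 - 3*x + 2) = (x^2 - 9*x + 20)/(x^2 - 3*x + 2)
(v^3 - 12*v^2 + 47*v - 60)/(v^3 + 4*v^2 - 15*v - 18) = (v^2 - 9*v + 20)/(v^2 + 7*v + 6)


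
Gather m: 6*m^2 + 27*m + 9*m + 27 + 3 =6*m^2 + 36*m + 30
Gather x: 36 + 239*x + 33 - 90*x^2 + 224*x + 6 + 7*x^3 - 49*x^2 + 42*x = 7*x^3 - 139*x^2 + 505*x + 75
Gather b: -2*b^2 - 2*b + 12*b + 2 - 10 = -2*b^2 + 10*b - 8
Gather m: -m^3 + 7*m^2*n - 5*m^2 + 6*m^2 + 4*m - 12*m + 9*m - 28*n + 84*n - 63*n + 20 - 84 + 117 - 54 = -m^3 + m^2*(7*n + 1) + m - 7*n - 1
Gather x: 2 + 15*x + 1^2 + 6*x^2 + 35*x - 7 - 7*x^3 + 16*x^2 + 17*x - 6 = -7*x^3 + 22*x^2 + 67*x - 10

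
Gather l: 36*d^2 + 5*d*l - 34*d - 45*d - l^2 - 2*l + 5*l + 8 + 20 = 36*d^2 - 79*d - l^2 + l*(5*d + 3) + 28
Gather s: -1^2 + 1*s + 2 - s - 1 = 0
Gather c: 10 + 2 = 12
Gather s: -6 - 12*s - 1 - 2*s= -14*s - 7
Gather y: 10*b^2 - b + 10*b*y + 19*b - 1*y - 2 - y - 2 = 10*b^2 + 18*b + y*(10*b - 2) - 4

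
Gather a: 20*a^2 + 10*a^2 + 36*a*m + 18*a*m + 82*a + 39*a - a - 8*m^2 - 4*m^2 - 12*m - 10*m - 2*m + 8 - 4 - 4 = 30*a^2 + a*(54*m + 120) - 12*m^2 - 24*m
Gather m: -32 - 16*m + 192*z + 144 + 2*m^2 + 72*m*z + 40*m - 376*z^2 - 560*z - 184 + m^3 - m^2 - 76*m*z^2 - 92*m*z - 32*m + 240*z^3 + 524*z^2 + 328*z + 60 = m^3 + m^2 + m*(-76*z^2 - 20*z - 8) + 240*z^3 + 148*z^2 - 40*z - 12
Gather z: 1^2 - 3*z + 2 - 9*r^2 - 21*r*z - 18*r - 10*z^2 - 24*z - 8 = -9*r^2 - 18*r - 10*z^2 + z*(-21*r - 27) - 5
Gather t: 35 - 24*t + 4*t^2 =4*t^2 - 24*t + 35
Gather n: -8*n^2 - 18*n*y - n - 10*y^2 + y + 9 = -8*n^2 + n*(-18*y - 1) - 10*y^2 + y + 9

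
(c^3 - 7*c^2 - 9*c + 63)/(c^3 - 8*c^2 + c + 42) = (c + 3)/(c + 2)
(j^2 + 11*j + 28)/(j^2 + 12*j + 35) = (j + 4)/(j + 5)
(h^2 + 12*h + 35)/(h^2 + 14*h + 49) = (h + 5)/(h + 7)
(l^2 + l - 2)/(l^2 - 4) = (l - 1)/(l - 2)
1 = 1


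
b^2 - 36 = (b - 6)*(b + 6)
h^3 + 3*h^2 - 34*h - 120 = (h - 6)*(h + 4)*(h + 5)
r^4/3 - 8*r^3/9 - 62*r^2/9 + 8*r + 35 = (r/3 + 1)*(r - 5)*(r - 3)*(r + 7/3)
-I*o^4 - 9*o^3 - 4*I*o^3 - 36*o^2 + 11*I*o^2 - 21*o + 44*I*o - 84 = (o + 4)*(o - 7*I)*(o - 3*I)*(-I*o + 1)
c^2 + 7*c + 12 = (c + 3)*(c + 4)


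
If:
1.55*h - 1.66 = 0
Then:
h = 1.07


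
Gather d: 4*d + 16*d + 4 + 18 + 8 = 20*d + 30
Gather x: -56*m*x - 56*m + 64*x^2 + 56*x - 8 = -56*m + 64*x^2 + x*(56 - 56*m) - 8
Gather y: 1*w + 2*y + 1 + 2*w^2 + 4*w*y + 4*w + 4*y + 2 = 2*w^2 + 5*w + y*(4*w + 6) + 3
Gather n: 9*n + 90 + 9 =9*n + 99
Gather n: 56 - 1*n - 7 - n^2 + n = 49 - n^2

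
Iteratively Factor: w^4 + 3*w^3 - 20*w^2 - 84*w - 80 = (w + 2)*(w^3 + w^2 - 22*w - 40) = (w + 2)^2*(w^2 - w - 20) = (w + 2)^2*(w + 4)*(w - 5)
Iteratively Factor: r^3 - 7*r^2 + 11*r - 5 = (r - 1)*(r^2 - 6*r + 5) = (r - 1)^2*(r - 5)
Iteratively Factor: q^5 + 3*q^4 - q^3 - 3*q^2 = (q + 3)*(q^4 - q^2) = (q - 1)*(q + 3)*(q^3 + q^2) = (q - 1)*(q + 1)*(q + 3)*(q^2) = q*(q - 1)*(q + 1)*(q + 3)*(q)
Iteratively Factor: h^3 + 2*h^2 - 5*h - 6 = (h + 3)*(h^2 - h - 2) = (h - 2)*(h + 3)*(h + 1)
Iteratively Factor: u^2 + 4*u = (u)*(u + 4)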